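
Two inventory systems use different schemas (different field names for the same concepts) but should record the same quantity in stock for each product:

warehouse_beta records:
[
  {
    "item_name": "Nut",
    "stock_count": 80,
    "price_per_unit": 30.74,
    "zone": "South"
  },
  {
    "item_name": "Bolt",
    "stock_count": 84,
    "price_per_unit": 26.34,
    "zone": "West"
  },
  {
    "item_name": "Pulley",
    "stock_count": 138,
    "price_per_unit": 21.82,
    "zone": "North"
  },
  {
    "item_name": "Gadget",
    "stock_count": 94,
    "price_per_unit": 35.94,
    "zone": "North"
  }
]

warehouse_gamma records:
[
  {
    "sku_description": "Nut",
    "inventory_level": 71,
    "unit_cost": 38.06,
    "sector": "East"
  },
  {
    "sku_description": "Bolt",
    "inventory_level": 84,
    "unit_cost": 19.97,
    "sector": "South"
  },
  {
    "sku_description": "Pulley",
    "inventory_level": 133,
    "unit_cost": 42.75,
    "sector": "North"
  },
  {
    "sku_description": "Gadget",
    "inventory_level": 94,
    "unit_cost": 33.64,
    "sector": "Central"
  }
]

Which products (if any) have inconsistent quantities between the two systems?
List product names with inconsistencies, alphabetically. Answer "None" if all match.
Nut, Pulley

Schema mappings:
- "item_name" (warehouse_beta) = "sku_description" (warehouse_gamma) = product name
- "stock_count" (warehouse_beta) = "inventory_level" (warehouse_gamma) = quantity

Comparison:
  Nut: 80 vs 71 - MISMATCH
  Bolt: 84 vs 84 - MATCH
  Pulley: 138 vs 133 - MISMATCH
  Gadget: 94 vs 94 - MATCH

Products with inconsistencies: Nut, Pulley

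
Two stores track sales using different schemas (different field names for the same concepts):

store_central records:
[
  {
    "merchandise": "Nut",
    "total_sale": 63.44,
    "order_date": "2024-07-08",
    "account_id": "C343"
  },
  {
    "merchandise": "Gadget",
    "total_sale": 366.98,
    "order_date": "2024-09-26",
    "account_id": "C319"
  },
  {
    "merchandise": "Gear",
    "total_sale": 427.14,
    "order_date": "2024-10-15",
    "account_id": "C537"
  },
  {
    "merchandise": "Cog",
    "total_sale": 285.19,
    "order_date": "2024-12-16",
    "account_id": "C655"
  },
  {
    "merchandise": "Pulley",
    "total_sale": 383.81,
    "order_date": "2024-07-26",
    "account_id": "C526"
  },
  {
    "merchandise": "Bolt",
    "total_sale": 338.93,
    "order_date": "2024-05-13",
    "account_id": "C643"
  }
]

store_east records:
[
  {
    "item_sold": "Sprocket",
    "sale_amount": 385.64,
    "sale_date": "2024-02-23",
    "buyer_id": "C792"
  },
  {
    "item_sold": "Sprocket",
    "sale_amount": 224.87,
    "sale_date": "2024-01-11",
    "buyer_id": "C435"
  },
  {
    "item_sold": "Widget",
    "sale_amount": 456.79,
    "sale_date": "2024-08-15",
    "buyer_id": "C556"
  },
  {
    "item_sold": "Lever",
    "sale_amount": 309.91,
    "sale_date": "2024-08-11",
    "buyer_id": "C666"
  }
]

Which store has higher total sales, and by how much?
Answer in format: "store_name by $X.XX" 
store_central by $488.28

Schema mapping: "total_sale" (store_central) = "sale_amount" (store_east) = sale amount

Total for store_central: 1865.49
Total for store_east: 1377.21

Difference: |1865.49 - 1377.21| = 488.28
store_central has higher sales by $488.28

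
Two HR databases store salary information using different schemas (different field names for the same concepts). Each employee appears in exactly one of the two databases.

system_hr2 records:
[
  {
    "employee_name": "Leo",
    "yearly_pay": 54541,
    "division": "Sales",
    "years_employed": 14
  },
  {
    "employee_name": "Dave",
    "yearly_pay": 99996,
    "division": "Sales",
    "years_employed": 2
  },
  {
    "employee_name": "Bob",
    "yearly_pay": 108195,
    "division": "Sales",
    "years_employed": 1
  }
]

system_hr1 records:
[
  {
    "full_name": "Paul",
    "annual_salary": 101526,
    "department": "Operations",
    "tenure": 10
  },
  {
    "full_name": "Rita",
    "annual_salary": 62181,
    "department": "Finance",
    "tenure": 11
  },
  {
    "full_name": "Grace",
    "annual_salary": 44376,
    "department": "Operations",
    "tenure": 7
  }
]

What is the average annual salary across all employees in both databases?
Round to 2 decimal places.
78469.17

Schema mapping: "yearly_pay" (system_hr2) = "annual_salary" (system_hr1) = annual salary

All salaries: [54541, 99996, 108195, 101526, 62181, 44376]
Sum: 470815
Count: 6
Average: 470815 / 6 = 78469.17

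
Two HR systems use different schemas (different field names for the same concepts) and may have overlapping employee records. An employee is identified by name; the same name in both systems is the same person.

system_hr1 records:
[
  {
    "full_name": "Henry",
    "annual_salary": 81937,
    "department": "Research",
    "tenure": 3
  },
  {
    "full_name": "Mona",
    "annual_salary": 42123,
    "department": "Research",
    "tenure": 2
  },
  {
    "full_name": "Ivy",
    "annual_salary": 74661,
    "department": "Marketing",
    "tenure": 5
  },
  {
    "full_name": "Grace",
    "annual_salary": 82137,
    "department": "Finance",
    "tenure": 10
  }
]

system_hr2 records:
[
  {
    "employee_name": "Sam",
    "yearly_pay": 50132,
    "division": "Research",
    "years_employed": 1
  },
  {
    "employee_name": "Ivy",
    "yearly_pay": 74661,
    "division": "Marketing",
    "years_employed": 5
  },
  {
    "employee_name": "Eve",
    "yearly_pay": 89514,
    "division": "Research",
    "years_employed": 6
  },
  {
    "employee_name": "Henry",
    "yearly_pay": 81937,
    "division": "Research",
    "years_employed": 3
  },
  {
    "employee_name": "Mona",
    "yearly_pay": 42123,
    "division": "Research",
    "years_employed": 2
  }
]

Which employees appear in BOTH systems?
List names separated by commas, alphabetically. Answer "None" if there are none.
Henry, Ivy, Mona

Schema mapping: "full_name" (system_hr1) = "employee_name" (system_hr2) = employee name

Names in system_hr1: ['Grace', 'Henry', 'Ivy', 'Mona']
Names in system_hr2: ['Eve', 'Henry', 'Ivy', 'Mona', 'Sam']

Intersection: ['Henry', 'Ivy', 'Mona']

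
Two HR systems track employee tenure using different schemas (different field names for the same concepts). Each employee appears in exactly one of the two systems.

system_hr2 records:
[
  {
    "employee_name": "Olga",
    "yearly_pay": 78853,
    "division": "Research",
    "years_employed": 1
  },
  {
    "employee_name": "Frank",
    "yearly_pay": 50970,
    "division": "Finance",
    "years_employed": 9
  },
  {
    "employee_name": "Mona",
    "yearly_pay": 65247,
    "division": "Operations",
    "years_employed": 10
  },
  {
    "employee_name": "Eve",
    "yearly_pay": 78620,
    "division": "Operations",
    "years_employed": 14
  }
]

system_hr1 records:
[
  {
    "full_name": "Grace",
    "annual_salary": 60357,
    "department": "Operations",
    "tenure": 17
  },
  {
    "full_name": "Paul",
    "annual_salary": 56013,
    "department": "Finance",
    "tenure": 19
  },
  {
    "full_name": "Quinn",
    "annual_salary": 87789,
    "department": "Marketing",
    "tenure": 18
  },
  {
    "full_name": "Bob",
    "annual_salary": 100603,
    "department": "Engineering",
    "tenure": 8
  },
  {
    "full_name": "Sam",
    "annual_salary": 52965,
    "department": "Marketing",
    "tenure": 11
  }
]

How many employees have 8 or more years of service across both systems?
8

Reconcile schemas: "years_employed" (system_hr2) = "tenure" (system_hr1) = years of service

From system_hr2: 3 employees with >= 8 years
From system_hr1: 5 employees with >= 8 years

Total: 3 + 5 = 8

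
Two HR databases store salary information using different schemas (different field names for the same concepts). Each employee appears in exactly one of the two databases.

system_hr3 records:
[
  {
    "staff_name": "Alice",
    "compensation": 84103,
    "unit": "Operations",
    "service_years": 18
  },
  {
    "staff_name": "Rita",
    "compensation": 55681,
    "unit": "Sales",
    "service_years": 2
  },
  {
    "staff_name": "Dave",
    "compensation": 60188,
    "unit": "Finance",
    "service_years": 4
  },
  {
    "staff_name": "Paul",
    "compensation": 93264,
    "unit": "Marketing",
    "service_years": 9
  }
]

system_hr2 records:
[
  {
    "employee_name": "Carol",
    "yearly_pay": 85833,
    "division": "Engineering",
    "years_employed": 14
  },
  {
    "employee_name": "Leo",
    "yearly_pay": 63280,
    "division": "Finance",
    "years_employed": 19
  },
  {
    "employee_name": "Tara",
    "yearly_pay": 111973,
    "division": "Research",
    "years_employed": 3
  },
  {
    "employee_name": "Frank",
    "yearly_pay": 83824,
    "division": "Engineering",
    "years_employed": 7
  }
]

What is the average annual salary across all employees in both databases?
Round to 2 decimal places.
79768.25

Schema mapping: "compensation" (system_hr3) = "yearly_pay" (system_hr2) = annual salary

All salaries: [84103, 55681, 60188, 93264, 85833, 63280, 111973, 83824]
Sum: 638146
Count: 8
Average: 638146 / 8 = 79768.25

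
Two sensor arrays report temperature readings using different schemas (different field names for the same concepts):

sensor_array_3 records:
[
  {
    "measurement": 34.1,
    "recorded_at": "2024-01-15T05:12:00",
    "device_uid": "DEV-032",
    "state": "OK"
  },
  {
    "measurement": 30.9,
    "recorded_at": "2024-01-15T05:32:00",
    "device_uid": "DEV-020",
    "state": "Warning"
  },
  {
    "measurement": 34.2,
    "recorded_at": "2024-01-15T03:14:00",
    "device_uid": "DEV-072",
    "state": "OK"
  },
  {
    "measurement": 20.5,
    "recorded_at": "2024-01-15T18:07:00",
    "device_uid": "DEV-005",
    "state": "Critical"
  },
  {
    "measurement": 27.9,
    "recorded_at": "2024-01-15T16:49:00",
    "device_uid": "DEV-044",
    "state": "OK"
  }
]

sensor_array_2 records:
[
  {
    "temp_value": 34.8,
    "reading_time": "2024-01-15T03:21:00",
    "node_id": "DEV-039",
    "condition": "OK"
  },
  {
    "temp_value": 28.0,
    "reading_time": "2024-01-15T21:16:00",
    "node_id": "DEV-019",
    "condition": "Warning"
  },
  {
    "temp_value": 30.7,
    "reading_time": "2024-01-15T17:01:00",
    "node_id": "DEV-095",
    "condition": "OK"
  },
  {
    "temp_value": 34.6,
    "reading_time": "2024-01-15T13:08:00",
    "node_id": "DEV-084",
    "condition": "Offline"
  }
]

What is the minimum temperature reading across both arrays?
20.5

Schema mapping: "measurement" (sensor_array_3) = "temp_value" (sensor_array_2) = temperature reading

Minimum in sensor_array_3: 20.5
Minimum in sensor_array_2: 28.0

Overall minimum: min(20.5, 28.0) = 20.5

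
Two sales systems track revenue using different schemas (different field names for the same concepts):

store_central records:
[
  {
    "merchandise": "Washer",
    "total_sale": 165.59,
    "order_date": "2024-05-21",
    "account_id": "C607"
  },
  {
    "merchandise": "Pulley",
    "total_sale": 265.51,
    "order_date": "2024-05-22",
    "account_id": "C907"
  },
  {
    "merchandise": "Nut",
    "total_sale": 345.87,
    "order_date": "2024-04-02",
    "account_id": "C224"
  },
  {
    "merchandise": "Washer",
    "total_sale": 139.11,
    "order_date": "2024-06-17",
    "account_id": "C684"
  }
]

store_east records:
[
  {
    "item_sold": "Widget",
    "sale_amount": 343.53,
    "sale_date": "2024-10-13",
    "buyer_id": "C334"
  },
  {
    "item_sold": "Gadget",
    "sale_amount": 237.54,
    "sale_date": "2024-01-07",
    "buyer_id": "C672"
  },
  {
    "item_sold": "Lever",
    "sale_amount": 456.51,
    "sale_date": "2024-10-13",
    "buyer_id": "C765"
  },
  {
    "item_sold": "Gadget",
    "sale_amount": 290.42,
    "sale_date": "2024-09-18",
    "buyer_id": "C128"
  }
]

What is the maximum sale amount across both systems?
456.51

Reconcile: "total_sale" (store_central) = "sale_amount" (store_east) = sale amount

Maximum in store_central: 345.87
Maximum in store_east: 456.51

Overall maximum: max(345.87, 456.51) = 456.51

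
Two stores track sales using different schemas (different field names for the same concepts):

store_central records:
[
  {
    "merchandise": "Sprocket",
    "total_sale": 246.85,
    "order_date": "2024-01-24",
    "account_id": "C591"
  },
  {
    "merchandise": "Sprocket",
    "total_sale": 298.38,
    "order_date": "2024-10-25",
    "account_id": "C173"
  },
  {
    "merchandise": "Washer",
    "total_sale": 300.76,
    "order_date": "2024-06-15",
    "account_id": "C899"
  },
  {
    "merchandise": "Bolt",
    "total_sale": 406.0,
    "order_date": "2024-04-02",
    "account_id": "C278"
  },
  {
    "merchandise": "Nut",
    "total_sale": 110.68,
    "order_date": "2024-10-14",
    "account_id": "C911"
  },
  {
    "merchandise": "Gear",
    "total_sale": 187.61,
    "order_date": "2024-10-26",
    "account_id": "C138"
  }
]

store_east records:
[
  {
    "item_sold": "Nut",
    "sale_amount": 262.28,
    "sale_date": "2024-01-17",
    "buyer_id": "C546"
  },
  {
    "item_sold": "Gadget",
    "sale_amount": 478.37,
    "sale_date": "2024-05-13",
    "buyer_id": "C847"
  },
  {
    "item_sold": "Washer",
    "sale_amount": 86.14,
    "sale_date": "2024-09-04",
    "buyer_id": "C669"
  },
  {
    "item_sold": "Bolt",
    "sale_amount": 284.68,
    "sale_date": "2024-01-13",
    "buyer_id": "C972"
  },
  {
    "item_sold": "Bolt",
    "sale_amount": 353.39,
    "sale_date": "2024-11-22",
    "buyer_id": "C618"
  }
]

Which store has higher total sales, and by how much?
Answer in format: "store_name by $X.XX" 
store_central by $85.42

Schema mapping: "total_sale" (store_central) = "sale_amount" (store_east) = sale amount

Total for store_central: 1550.28
Total for store_east: 1464.86

Difference: |1550.28 - 1464.86| = 85.42
store_central has higher sales by $85.42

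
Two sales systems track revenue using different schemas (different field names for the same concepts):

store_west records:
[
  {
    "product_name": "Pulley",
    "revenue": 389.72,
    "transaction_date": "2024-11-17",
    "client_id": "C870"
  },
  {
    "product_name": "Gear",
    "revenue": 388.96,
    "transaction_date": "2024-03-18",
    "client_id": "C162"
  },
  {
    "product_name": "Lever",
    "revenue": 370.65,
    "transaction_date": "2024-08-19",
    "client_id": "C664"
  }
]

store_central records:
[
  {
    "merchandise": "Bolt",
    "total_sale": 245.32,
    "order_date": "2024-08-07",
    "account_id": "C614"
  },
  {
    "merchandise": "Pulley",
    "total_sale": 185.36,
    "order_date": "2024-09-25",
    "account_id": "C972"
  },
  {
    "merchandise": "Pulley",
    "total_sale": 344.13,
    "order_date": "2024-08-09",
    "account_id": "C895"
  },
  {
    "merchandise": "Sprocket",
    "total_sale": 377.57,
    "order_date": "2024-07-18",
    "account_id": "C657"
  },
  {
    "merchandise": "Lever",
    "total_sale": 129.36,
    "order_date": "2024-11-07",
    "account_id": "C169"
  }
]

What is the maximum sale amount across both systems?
389.72

Reconcile: "revenue" (store_west) = "total_sale" (store_central) = sale amount

Maximum in store_west: 389.72
Maximum in store_central: 377.57

Overall maximum: max(389.72, 377.57) = 389.72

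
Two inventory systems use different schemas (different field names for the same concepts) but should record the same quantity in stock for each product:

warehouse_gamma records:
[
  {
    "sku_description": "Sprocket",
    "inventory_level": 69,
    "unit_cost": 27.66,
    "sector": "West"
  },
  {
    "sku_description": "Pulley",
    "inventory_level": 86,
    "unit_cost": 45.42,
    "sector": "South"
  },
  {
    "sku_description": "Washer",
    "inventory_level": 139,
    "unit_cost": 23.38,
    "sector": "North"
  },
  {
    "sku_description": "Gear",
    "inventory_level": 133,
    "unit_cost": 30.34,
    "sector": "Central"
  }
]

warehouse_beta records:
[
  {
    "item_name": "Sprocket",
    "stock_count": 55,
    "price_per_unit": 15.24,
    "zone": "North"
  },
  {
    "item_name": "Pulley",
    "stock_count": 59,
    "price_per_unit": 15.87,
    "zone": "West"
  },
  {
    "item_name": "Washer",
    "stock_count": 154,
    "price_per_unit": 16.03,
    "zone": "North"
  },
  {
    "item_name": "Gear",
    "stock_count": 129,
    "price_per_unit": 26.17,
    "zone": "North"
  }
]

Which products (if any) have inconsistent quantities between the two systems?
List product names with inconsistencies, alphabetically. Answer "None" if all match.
Gear, Pulley, Sprocket, Washer

Schema mappings:
- "sku_description" (warehouse_gamma) = "item_name" (warehouse_beta) = product name
- "inventory_level" (warehouse_gamma) = "stock_count" (warehouse_beta) = quantity

Comparison:
  Sprocket: 69 vs 55 - MISMATCH
  Pulley: 86 vs 59 - MISMATCH
  Washer: 139 vs 154 - MISMATCH
  Gear: 133 vs 129 - MISMATCH

Products with inconsistencies: Gear, Pulley, Sprocket, Washer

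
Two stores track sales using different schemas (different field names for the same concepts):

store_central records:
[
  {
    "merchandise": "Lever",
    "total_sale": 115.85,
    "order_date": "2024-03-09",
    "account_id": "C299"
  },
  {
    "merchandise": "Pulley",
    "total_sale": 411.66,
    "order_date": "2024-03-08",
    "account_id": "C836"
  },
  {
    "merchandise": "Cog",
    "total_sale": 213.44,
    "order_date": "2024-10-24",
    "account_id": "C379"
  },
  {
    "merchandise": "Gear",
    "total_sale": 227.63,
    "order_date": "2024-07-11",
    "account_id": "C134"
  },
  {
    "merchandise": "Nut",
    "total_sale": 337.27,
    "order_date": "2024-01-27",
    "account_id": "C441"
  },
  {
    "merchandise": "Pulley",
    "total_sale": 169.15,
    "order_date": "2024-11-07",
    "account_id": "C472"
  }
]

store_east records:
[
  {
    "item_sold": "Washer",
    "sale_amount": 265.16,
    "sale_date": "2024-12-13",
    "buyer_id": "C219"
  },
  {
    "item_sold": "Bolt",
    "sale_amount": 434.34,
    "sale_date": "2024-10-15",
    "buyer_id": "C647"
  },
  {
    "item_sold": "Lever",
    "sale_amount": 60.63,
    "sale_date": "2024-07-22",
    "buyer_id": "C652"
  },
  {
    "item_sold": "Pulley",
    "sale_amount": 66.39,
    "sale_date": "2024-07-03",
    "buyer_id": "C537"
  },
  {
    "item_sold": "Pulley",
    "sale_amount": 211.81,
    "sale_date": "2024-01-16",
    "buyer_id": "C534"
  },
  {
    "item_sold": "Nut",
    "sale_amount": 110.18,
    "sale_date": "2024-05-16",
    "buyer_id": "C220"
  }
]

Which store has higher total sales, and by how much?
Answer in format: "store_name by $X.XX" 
store_central by $326.49

Schema mapping: "total_sale" (store_central) = "sale_amount" (store_east) = sale amount

Total for store_central: 1475.00
Total for store_east: 1148.51

Difference: |1475.00 - 1148.51| = 326.49
store_central has higher sales by $326.49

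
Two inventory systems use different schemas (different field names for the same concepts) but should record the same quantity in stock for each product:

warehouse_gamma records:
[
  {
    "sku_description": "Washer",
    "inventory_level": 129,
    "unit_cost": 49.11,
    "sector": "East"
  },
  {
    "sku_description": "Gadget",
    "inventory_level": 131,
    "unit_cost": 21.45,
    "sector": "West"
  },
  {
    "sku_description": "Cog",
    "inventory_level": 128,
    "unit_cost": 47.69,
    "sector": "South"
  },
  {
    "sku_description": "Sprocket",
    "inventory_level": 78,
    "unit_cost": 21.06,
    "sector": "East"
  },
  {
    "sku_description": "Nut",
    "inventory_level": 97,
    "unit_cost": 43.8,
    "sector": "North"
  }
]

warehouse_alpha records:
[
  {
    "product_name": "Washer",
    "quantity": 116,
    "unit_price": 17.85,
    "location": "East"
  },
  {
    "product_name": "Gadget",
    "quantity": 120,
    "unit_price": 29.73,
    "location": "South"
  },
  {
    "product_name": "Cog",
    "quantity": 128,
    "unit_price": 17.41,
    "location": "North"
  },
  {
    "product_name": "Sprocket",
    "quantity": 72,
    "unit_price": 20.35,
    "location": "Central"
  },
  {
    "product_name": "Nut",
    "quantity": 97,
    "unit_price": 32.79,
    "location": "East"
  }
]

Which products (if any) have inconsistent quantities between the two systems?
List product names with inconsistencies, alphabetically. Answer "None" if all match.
Gadget, Sprocket, Washer

Schema mappings:
- "sku_description" (warehouse_gamma) = "product_name" (warehouse_alpha) = product name
- "inventory_level" (warehouse_gamma) = "quantity" (warehouse_alpha) = quantity

Comparison:
  Washer: 129 vs 116 - MISMATCH
  Gadget: 131 vs 120 - MISMATCH
  Cog: 128 vs 128 - MATCH
  Sprocket: 78 vs 72 - MISMATCH
  Nut: 97 vs 97 - MATCH

Products with inconsistencies: Gadget, Sprocket, Washer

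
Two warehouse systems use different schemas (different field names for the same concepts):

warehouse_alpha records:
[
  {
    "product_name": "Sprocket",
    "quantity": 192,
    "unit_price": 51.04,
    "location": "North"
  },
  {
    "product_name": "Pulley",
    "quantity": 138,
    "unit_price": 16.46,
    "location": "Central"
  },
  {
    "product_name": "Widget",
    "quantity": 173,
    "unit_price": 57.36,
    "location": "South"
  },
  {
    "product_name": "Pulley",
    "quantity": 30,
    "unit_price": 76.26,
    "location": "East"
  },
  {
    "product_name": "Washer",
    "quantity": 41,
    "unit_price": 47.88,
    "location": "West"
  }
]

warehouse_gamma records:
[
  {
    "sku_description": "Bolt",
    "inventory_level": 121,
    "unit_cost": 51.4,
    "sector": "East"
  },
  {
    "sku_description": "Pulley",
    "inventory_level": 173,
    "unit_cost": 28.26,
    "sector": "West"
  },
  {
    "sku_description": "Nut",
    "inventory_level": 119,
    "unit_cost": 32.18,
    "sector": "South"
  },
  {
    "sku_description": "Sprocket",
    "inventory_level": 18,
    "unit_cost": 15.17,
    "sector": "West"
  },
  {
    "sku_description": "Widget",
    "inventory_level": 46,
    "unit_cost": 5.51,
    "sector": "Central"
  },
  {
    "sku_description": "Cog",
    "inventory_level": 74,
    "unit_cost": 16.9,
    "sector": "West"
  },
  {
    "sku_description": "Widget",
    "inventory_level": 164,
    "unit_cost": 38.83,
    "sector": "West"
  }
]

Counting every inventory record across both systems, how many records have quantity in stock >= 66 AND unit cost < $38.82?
4

Schema mappings:
- "quantity" (warehouse_alpha) = "inventory_level" (warehouse_gamma) = quantity
- "unit_price" (warehouse_alpha) = "unit_cost" (warehouse_gamma) = unit cost

Records meeting both conditions in warehouse_alpha: 1
Records meeting both conditions in warehouse_gamma: 3

Total: 1 + 3 = 4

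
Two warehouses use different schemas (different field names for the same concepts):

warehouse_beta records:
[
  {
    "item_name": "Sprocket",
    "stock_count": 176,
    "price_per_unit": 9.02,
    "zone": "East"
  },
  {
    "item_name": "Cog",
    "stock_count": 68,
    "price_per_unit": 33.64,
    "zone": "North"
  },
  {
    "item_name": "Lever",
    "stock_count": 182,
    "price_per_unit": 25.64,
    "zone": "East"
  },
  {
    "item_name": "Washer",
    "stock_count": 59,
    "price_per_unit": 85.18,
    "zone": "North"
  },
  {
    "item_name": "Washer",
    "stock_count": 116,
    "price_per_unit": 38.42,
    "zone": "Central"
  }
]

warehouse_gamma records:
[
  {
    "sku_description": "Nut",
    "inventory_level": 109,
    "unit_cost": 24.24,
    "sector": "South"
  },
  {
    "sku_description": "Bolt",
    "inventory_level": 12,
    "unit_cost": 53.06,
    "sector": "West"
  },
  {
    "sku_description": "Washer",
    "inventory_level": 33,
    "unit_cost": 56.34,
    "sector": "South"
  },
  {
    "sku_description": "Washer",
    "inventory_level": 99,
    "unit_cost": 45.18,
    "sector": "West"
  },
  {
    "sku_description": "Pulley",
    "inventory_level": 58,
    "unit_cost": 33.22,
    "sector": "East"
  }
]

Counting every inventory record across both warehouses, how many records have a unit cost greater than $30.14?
7

Schema mapping: "price_per_unit" (warehouse_beta) = "unit_cost" (warehouse_gamma) = unit cost

Records > $30.14 in warehouse_beta: 3
Records > $30.14 in warehouse_gamma: 4

Total count: 3 + 4 = 7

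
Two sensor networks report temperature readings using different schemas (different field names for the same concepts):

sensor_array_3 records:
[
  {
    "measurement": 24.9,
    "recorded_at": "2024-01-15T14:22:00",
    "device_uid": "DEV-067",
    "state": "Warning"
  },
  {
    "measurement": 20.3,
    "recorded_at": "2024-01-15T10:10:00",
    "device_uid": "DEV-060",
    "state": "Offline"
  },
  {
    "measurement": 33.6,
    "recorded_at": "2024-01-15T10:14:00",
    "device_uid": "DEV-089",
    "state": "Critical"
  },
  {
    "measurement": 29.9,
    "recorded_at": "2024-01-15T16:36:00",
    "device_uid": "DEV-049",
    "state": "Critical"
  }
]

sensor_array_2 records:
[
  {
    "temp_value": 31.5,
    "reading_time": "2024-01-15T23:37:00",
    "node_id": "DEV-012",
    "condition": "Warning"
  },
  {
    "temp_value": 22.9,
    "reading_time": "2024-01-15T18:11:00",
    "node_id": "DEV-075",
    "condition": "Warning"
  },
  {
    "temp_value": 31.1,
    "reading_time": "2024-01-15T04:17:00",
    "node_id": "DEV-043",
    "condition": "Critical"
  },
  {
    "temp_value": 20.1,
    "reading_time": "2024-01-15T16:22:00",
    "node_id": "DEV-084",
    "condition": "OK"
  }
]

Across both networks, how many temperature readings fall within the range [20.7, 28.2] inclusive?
2

Schema mapping: "measurement" (sensor_array_3) = "temp_value" (sensor_array_2) = temperature

Readings in [20.7, 28.2] from sensor_array_3: 1
Readings in [20.7, 28.2] from sensor_array_2: 1

Total count: 1 + 1 = 2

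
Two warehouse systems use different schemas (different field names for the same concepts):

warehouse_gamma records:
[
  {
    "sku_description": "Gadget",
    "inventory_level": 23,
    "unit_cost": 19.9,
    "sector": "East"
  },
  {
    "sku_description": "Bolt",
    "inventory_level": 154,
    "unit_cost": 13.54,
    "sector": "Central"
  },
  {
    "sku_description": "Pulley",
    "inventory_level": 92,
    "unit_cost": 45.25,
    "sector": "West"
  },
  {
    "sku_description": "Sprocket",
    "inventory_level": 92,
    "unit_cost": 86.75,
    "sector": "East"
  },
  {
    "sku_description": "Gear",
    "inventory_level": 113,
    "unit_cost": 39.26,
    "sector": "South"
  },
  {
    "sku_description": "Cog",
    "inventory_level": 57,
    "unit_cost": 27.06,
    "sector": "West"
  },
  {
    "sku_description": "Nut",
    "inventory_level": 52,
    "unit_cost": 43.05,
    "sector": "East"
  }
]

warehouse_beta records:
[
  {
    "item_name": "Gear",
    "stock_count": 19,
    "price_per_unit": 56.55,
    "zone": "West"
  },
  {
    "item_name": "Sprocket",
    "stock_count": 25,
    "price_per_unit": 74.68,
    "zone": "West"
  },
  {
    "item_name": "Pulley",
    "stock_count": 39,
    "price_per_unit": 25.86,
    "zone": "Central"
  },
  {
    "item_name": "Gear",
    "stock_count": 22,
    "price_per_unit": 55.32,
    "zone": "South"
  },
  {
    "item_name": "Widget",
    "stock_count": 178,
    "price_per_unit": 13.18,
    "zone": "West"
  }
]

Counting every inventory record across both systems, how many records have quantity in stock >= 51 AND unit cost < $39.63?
4

Schema mappings:
- "inventory_level" (warehouse_gamma) = "stock_count" (warehouse_beta) = quantity
- "unit_cost" (warehouse_gamma) = "price_per_unit" (warehouse_beta) = unit cost

Records meeting both conditions in warehouse_gamma: 3
Records meeting both conditions in warehouse_beta: 1

Total: 3 + 1 = 4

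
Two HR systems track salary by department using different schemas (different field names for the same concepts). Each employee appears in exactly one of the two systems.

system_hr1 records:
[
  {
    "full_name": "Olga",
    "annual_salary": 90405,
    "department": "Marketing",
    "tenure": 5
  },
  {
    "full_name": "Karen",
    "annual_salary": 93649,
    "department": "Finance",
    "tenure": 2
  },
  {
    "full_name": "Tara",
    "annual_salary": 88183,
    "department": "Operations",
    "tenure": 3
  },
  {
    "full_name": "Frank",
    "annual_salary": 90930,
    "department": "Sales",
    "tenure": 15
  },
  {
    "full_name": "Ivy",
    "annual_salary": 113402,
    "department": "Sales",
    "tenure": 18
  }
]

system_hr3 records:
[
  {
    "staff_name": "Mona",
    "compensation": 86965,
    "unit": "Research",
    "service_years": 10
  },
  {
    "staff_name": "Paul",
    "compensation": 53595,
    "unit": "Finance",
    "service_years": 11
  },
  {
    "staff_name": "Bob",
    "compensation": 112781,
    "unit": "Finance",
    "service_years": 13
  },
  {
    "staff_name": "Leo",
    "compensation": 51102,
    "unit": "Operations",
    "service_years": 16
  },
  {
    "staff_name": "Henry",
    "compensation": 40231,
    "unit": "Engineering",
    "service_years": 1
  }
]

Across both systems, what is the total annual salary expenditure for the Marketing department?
90405

Schema mappings:
- "department" (system_hr1) = "unit" (system_hr3) = department
- "annual_salary" (system_hr1) = "compensation" (system_hr3) = salary

Marketing salaries from system_hr1: 90405
Marketing salaries from system_hr3: 0

Total: 90405 + 0 = 90405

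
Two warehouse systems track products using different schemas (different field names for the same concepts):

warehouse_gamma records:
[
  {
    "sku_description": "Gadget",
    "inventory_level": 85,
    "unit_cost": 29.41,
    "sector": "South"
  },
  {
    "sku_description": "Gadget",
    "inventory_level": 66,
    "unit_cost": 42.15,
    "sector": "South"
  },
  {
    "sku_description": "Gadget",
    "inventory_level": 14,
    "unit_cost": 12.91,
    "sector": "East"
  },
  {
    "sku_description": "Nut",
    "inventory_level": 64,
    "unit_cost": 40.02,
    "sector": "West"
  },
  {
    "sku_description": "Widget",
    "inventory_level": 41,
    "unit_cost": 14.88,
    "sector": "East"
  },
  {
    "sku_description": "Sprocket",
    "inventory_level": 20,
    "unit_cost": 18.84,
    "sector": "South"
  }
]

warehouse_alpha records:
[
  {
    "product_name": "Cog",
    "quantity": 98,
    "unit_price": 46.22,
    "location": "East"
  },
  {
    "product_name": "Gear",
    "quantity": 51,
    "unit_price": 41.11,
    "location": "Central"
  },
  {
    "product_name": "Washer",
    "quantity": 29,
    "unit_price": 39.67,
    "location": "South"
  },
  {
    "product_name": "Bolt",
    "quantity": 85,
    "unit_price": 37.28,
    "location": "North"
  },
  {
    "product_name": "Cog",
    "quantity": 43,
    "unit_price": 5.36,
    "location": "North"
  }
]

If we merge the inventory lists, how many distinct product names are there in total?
8

Schema mapping: "sku_description" (warehouse_gamma) = "product_name" (warehouse_alpha) = product name

Products in warehouse_gamma: ['Gadget', 'Nut', 'Sprocket', 'Widget']
Products in warehouse_alpha: ['Bolt', 'Cog', 'Gear', 'Washer']

Union (unique products): ['Bolt', 'Cog', 'Gadget', 'Gear', 'Nut', 'Sprocket', 'Washer', 'Widget']
Count: 8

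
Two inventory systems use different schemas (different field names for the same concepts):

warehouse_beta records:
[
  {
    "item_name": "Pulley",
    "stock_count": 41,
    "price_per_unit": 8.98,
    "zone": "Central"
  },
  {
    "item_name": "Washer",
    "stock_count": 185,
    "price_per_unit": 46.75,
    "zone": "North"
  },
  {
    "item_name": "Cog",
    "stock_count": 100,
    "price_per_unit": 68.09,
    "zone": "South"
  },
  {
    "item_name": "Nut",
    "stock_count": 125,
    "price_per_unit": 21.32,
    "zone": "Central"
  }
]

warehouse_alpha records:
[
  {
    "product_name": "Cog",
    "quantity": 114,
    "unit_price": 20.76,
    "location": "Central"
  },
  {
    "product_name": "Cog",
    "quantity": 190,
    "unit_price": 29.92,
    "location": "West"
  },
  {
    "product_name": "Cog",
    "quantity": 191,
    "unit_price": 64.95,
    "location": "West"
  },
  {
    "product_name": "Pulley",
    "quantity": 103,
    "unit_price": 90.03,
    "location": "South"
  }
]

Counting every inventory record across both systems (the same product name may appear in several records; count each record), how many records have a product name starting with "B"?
0

Schema mapping: "item_name" (warehouse_beta) = "product_name" (warehouse_alpha) = product name

Records with product name starting with "B" in warehouse_beta: 0
Records with product name starting with "B" in warehouse_alpha: 0

Total: 0 + 0 = 0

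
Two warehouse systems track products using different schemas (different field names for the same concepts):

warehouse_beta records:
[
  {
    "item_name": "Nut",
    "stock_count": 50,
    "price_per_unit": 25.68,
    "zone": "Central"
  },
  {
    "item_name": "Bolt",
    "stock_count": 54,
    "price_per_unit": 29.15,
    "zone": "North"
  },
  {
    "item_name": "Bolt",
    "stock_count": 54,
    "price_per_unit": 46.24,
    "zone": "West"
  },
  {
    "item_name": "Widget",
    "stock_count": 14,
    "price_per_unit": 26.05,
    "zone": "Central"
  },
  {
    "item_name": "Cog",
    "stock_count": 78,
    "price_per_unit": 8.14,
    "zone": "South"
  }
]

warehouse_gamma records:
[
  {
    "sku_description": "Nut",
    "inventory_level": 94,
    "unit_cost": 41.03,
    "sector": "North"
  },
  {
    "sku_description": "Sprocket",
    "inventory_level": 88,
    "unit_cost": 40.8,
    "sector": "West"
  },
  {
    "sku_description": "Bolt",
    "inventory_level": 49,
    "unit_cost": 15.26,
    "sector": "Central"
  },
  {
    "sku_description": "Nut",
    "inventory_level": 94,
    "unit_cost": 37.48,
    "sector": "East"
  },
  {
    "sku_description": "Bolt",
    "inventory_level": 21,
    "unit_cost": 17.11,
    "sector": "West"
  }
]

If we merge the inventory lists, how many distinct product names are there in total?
5

Schema mapping: "item_name" (warehouse_beta) = "sku_description" (warehouse_gamma) = product name

Products in warehouse_beta: ['Bolt', 'Cog', 'Nut', 'Widget']
Products in warehouse_gamma: ['Bolt', 'Nut', 'Sprocket']

Union (unique products): ['Bolt', 'Cog', 'Nut', 'Sprocket', 'Widget']
Count: 5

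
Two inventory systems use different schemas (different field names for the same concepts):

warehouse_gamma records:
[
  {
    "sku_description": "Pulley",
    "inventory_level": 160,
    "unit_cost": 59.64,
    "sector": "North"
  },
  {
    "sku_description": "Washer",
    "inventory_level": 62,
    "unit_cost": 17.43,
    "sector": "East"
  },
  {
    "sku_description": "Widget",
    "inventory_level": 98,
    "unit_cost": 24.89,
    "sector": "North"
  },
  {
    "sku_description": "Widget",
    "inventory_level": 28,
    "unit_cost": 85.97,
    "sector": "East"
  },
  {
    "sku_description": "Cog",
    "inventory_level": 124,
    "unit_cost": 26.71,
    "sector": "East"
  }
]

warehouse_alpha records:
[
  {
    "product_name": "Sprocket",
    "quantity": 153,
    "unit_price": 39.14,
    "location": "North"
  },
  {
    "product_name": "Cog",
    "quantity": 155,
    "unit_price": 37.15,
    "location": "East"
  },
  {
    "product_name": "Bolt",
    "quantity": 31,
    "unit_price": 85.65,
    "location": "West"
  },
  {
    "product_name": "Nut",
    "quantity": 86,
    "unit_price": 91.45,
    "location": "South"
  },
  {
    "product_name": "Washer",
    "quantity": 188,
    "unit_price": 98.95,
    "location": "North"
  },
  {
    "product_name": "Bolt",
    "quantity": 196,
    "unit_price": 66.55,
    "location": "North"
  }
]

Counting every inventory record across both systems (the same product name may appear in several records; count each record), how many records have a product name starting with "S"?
1

Schema mapping: "sku_description" (warehouse_gamma) = "product_name" (warehouse_alpha) = product name

Records with product name starting with "S" in warehouse_gamma: 0
Records with product name starting with "S" in warehouse_alpha: 1

Total: 0 + 1 = 1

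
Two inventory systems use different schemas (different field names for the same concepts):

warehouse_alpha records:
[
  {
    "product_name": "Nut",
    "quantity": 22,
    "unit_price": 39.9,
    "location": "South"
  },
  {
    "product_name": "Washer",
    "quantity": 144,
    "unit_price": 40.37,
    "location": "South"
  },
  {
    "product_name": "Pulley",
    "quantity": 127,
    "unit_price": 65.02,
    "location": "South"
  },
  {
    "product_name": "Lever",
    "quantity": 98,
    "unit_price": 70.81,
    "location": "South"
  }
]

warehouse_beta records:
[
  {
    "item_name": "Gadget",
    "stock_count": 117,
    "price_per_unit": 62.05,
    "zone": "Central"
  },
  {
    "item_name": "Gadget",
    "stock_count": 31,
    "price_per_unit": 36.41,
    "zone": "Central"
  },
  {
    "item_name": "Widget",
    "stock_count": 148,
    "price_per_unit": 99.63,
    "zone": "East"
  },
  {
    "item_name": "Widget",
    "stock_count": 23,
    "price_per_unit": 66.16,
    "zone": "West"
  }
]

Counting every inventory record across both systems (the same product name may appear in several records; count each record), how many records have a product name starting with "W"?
3

Schema mapping: "product_name" (warehouse_alpha) = "item_name" (warehouse_beta) = product name

Records with product name starting with "W" in warehouse_alpha: 1
Records with product name starting with "W" in warehouse_beta: 2

Total: 1 + 2 = 3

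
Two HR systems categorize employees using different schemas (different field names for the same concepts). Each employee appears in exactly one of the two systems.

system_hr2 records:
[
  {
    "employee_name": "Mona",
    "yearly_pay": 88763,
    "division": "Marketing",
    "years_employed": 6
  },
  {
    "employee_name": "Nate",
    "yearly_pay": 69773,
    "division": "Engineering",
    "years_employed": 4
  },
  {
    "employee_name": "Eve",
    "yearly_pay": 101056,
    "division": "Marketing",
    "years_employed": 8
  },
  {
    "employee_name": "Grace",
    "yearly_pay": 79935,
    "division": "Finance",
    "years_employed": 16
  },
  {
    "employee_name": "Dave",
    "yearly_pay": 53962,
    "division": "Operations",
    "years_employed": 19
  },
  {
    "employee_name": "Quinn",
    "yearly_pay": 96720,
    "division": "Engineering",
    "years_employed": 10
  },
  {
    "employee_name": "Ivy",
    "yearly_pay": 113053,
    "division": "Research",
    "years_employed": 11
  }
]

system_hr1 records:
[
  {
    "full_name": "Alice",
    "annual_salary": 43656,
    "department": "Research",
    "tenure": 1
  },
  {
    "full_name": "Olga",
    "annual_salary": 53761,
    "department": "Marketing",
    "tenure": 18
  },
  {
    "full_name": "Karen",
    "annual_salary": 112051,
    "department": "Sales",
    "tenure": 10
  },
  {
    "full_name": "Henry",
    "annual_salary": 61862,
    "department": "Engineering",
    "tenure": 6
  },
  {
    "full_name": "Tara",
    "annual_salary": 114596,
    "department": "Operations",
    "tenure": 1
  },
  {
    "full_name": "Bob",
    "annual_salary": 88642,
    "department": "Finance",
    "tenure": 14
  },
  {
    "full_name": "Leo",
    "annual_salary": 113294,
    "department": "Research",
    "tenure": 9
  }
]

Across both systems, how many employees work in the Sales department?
1

Schema mapping: "division" (system_hr2) = "department" (system_hr1) = department

Sales employees in system_hr2: 0
Sales employees in system_hr1: 1

Total in Sales: 0 + 1 = 1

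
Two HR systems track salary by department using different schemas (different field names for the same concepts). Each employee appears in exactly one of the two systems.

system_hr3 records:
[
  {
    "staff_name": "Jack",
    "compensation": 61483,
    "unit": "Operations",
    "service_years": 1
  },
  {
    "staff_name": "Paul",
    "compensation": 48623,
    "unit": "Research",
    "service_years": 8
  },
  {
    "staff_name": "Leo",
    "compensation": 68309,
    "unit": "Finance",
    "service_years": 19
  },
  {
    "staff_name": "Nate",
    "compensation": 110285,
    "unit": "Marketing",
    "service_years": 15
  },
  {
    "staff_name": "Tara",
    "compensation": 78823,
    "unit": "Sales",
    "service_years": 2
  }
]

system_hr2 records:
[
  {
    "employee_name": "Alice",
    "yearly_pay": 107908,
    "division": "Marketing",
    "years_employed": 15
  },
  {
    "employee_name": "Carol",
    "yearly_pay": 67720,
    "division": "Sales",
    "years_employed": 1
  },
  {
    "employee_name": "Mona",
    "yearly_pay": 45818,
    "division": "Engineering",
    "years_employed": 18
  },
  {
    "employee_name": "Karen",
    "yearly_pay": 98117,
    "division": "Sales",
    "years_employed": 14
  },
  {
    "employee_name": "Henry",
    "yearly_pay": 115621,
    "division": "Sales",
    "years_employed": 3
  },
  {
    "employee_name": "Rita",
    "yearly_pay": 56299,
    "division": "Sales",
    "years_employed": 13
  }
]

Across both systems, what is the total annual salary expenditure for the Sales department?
416580

Schema mappings:
- "unit" (system_hr3) = "division" (system_hr2) = department
- "compensation" (system_hr3) = "yearly_pay" (system_hr2) = salary

Sales salaries from system_hr3: 78823
Sales salaries from system_hr2: 337757

Total: 78823 + 337757 = 416580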